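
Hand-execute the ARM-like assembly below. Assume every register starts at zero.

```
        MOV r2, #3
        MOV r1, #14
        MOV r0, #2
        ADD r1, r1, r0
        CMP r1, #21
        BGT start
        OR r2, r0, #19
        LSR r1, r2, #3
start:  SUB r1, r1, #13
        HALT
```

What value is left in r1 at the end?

r2=3
r1=14
r0=2
r1=14+2=16
CMP r1, #21  (cmp 16,21)
BGT start: not taken
r2=2|19=19
r1=19>>3=2
r1=2-13=-11
halt.

-11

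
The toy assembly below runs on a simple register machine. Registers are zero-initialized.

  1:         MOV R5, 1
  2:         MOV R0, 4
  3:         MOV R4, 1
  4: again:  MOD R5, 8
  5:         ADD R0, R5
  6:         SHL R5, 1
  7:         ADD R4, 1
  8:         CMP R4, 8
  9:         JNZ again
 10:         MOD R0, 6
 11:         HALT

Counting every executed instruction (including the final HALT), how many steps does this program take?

47

MOV R5, 1 → R5=1
MOV R0, 4 → R0=4
MOV R4, 1 → R4=1
MOD R5, 8 → R5=1%8=1
ADD R0, R5 → R0=4+1=5
SHL R5, 1 → R5=1<<1=2
ADD R4, 1 → R4=1+1=2
CMP R4, 8  (cmp 2,8)
JNZ again: taken
MOD R5, 8 → R5=2%8=2
ADD R0, R5 → R0=5+2=7
SHL R5, 1 → R5=2<<1=4
ADD R4, 1 → R4=2+1=3
CMP R4, 8  (cmp 3,8)
JNZ again: taken
MOD R5, 8 → R5=4%8=4
ADD R0, R5 → R0=7+4=11
SHL R5, 1 → R5=4<<1=8
ADD R4, 1 → R4=3+1=4
CMP R4, 8  (cmp 4,8)
JNZ again: taken
MOD R5, 8 → R5=8%8=0
ADD R0, R5 → R0=11+0=11
SHL R5, 1 → R5=0<<1=0
ADD R4, 1 → R4=4+1=5
CMP R4, 8  (cmp 5,8)
JNZ again: taken
MOD R5, 8 → R5=0%8=0
ADD R0, R5 → R0=11+0=11
SHL R5, 1 → R5=0<<1=0
ADD R4, 1 → R4=5+1=6
CMP R4, 8  (cmp 6,8)
JNZ again: taken
MOD R5, 8 → R5=0%8=0
ADD R0, R5 → R0=11+0=11
SHL R5, 1 → R5=0<<1=0
ADD R4, 1 → R4=6+1=7
CMP R4, 8  (cmp 7,8)
JNZ again: taken
MOD R5, 8 → R5=0%8=0
ADD R0, R5 → R0=11+0=11
SHL R5, 1 → R5=0<<1=0
ADD R4, 1 → R4=7+1=8
CMP R4, 8  (cmp 8,8)
JNZ again: not taken
MOD R0, 6 → R0=11%6=5
halt.
Total executed instructions: 47.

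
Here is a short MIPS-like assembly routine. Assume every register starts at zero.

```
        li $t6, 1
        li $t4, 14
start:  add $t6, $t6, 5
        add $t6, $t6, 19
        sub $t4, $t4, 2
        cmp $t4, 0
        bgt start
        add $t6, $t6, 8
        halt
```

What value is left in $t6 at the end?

li $t6, 1 → $t6=1
li $t4, 14 → $t4=14
add $t6, $t6, 5 → $t6=1+5=6
add $t6, $t6, 19 → $t6=6+19=25
sub $t4, $t4, 2 → $t4=14-2=12
cmp $t4, 0  (cmp 12,0)
bgt start: taken
add $t6, $t6, 5 → $t6=25+5=30
add $t6, $t6, 19 → $t6=30+19=49
sub $t4, $t4, 2 → $t4=12-2=10
cmp $t4, 0  (cmp 10,0)
bgt start: taken
add $t6, $t6, 5 → $t6=49+5=54
add $t6, $t6, 19 → $t6=54+19=73
sub $t4, $t4, 2 → $t4=10-2=8
cmp $t4, 0  (cmp 8,0)
bgt start: taken
add $t6, $t6, 5 → $t6=73+5=78
add $t6, $t6, 19 → $t6=78+19=97
sub $t4, $t4, 2 → $t4=8-2=6
cmp $t4, 0  (cmp 6,0)
bgt start: taken
add $t6, $t6, 5 → $t6=97+5=102
add $t6, $t6, 19 → $t6=102+19=121
sub $t4, $t4, 2 → $t4=6-2=4
cmp $t4, 0  (cmp 4,0)
bgt start: taken
add $t6, $t6, 5 → $t6=121+5=126
add $t6, $t6, 19 → $t6=126+19=145
sub $t4, $t4, 2 → $t4=4-2=2
cmp $t4, 0  (cmp 2,0)
bgt start: taken
add $t6, $t6, 5 → $t6=145+5=150
add $t6, $t6, 19 → $t6=150+19=169
sub $t4, $t4, 2 → $t4=2-2=0
cmp $t4, 0  (cmp 0,0)
bgt start: not taken
add $t6, $t6, 8 → $t6=169+8=177
halt.

177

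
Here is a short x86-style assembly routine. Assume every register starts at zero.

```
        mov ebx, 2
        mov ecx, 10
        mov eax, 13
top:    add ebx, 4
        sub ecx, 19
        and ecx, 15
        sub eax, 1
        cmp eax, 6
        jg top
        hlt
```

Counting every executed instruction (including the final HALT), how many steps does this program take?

mov ebx, 2 → ebx=2
mov ecx, 10 → ecx=10
mov eax, 13 → eax=13
add ebx, 4 → ebx=2+4=6
sub ecx, 19 → ecx=10-19=-9
and ecx, 15 → ecx=(-9)&15=7
sub eax, 1 → eax=13-1=12
cmp eax, 6  (cmp 12,6)
jg top: taken
add ebx, 4 → ebx=6+4=10
sub ecx, 19 → ecx=7-19=-12
and ecx, 15 → ecx=(-12)&15=4
sub eax, 1 → eax=12-1=11
cmp eax, 6  (cmp 11,6)
jg top: taken
add ebx, 4 → ebx=10+4=14
sub ecx, 19 → ecx=4-19=-15
and ecx, 15 → ecx=(-15)&15=1
sub eax, 1 → eax=11-1=10
cmp eax, 6  (cmp 10,6)
jg top: taken
add ebx, 4 → ebx=14+4=18
sub ecx, 19 → ecx=1-19=-18
and ecx, 15 → ecx=(-18)&15=14
sub eax, 1 → eax=10-1=9
cmp eax, 6  (cmp 9,6)
jg top: taken
add ebx, 4 → ebx=18+4=22
sub ecx, 19 → ecx=14-19=-5
and ecx, 15 → ecx=(-5)&15=11
sub eax, 1 → eax=9-1=8
cmp eax, 6  (cmp 8,6)
jg top: taken
add ebx, 4 → ebx=22+4=26
sub ecx, 19 → ecx=11-19=-8
and ecx, 15 → ecx=(-8)&15=8
sub eax, 1 → eax=8-1=7
cmp eax, 6  (cmp 7,6)
jg top: taken
add ebx, 4 → ebx=26+4=30
sub ecx, 19 → ecx=8-19=-11
and ecx, 15 → ecx=(-11)&15=5
sub eax, 1 → eax=7-1=6
cmp eax, 6  (cmp 6,6)
jg top: not taken
halt.
Total executed instructions: 46.

46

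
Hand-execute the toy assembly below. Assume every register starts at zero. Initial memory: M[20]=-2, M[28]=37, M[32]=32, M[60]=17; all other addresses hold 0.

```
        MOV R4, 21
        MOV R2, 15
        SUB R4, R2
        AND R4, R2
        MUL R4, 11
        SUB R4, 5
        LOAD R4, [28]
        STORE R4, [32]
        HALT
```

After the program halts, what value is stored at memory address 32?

37

MOV R4, 21 → R4=21
MOV R2, 15 → R2=15
SUB R4, R2 → R4=21-15=6
AND R4, R2 → R4=6&15=6
MUL R4, 11 → R4=6*11=66
SUB R4, 5 → R4=66-5=61
LOAD R4, [28] → R4=M[28]=37
STORE R4, [32] → M[32]=37
halt.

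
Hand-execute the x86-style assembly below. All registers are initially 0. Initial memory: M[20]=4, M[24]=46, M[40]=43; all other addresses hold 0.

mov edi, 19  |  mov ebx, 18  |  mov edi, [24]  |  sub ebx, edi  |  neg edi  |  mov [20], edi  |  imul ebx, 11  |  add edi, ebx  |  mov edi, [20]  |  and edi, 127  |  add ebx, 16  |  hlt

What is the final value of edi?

after mov edi, 19: edi=19
after mov ebx, 18: ebx=18
after mov edi, [24]: edi=M[24]=46
after sub ebx, edi: ebx=18-46=-28
after neg edi: edi=-(46)=-46
mov [20], edi → M[20]=-46
after imul ebx, 11: ebx=(-28)*11=-308
after add edi, ebx: edi=(-46)+(-308)=-354
after mov edi, [20]: edi=M[20]=-46
after and edi, 127: edi=(-46)&127=82
after add ebx, 16: ebx=(-308)+16=-292
halt.

82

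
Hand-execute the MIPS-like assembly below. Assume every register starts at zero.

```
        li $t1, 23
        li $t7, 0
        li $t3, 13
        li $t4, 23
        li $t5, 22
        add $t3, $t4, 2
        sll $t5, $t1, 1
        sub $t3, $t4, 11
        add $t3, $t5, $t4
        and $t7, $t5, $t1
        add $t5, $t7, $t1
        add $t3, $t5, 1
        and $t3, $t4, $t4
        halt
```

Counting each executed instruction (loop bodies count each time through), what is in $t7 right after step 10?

after li $t1, 23: $t1=23
after li $t7, 0: $t7=0
after li $t3, 13: $t3=13
after li $t4, 23: $t4=23
after li $t5, 22: $t5=22
after add $t3, $t4, 2: $t3=23+2=25
after sll $t5, $t1, 1: $t5=23<<1=46
after sub $t3, $t4, 11: $t3=23-11=12
after add $t3, $t5, $t4: $t3=46+23=69
after and $t7, $t5, $t1: $t7=46&23=6
After step 10: $t7 = 6.

6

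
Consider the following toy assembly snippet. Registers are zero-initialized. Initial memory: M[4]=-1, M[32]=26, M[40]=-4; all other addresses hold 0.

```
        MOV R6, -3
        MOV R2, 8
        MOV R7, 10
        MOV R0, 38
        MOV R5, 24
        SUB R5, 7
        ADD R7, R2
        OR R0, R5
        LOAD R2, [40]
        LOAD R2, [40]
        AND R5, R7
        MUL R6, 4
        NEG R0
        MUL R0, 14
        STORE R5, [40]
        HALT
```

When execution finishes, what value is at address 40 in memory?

16

after MOV R6, -3: R6=-3
after MOV R2, 8: R2=8
after MOV R7, 10: R7=10
after MOV R0, 38: R0=38
after MOV R5, 24: R5=24
after SUB R5, 7: R5=24-7=17
after ADD R7, R2: R7=10+8=18
after OR R0, R5: R0=38|17=55
after LOAD R2, [40]: R2=M[40]=-4
after LOAD R2, [40]: R2=M[40]=-4
after AND R5, R7: R5=17&18=16
after MUL R6, 4: R6=(-3)*4=-12
after NEG R0: R0=-(55)=-55
after MUL R0, 14: R0=(-55)*14=-770
STORE R5, [40] → M[40]=16
halt.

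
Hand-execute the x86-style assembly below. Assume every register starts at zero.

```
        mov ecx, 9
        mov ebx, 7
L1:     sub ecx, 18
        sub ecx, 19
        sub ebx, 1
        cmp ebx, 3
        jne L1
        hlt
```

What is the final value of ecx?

mov ecx, 9 → ecx=9
mov ebx, 7 → ebx=7
sub ecx, 18 → ecx=9-18=-9
sub ecx, 19 → ecx=(-9)-19=-28
sub ebx, 1 → ebx=7-1=6
cmp ebx, 3  (cmp 6,3)
jne L1: taken
sub ecx, 18 → ecx=(-28)-18=-46
sub ecx, 19 → ecx=(-46)-19=-65
sub ebx, 1 → ebx=6-1=5
cmp ebx, 3  (cmp 5,3)
jne L1: taken
sub ecx, 18 → ecx=(-65)-18=-83
sub ecx, 19 → ecx=(-83)-19=-102
sub ebx, 1 → ebx=5-1=4
cmp ebx, 3  (cmp 4,3)
jne L1: taken
sub ecx, 18 → ecx=(-102)-18=-120
sub ecx, 19 → ecx=(-120)-19=-139
sub ebx, 1 → ebx=4-1=3
cmp ebx, 3  (cmp 3,3)
jne L1: not taken
halt.

-139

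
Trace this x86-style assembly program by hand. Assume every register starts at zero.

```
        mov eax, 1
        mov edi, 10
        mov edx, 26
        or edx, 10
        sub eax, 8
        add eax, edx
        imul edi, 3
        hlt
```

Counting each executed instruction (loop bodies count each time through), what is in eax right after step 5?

-7

after mov eax, 1: eax=1
after mov edi, 10: edi=10
after mov edx, 26: edx=26
after or edx, 10: edx=26|10=26
after sub eax, 8: eax=1-8=-7
After step 5: eax = -7.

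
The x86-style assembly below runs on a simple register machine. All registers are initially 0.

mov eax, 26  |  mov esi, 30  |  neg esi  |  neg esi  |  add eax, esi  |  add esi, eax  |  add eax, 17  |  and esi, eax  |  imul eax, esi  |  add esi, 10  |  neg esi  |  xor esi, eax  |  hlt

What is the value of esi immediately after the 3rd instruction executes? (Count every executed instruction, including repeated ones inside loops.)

mov eax, 26 → eax=26
mov esi, 30 → esi=30
neg esi → esi=-(30)=-30
After step 3: esi = -30.

-30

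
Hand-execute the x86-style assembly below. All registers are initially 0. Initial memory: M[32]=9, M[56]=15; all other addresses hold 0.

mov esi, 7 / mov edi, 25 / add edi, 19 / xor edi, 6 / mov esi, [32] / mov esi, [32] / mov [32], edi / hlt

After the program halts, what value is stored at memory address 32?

42

esi=7
edi=25
edi=25+19=44
edi=44^6=42
esi=M[32]=9
esi=M[32]=9
mov [32], edi → M[32]=42
halt.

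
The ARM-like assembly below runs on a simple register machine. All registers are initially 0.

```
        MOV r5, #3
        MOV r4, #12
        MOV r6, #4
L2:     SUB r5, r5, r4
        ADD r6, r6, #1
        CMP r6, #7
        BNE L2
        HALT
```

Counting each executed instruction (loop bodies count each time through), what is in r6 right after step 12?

6

MOV r5, #3 → r5=3
MOV r4, #12 → r4=12
MOV r6, #4 → r6=4
SUB r5, r5, r4 → r5=3-12=-9
ADD r6, r6, #1 → r6=4+1=5
CMP r6, #7  (cmp 5,7)
BNE L2: taken
SUB r5, r5, r4 → r5=(-9)-12=-21
ADD r6, r6, #1 → r6=5+1=6
CMP r6, #7  (cmp 6,7)
BNE L2: taken
SUB r5, r5, r4 → r5=(-21)-12=-33
After step 12: r6 = 6.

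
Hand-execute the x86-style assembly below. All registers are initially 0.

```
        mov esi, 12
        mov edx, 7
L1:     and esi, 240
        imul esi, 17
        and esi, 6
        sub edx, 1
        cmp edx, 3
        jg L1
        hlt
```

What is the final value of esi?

after mov esi, 12: esi=12
after mov edx, 7: edx=7
after and esi, 240: esi=12&240=0
after imul esi, 17: esi=0*17=0
after and esi, 6: esi=0&6=0
after sub edx, 1: edx=7-1=6
cmp edx, 3  (cmp 6,3)
jg L1: taken
after and esi, 240: esi=0&240=0
after imul esi, 17: esi=0*17=0
after and esi, 6: esi=0&6=0
after sub edx, 1: edx=6-1=5
cmp edx, 3  (cmp 5,3)
jg L1: taken
after and esi, 240: esi=0&240=0
after imul esi, 17: esi=0*17=0
after and esi, 6: esi=0&6=0
after sub edx, 1: edx=5-1=4
cmp edx, 3  (cmp 4,3)
jg L1: taken
after and esi, 240: esi=0&240=0
after imul esi, 17: esi=0*17=0
after and esi, 6: esi=0&6=0
after sub edx, 1: edx=4-1=3
cmp edx, 3  (cmp 3,3)
jg L1: not taken
halt.

0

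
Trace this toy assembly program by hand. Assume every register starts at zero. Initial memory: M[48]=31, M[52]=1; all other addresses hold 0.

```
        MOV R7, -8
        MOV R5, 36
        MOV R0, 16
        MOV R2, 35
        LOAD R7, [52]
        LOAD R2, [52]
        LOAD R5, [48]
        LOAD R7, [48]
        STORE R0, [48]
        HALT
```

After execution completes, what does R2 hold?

R7=-8
R5=36
R0=16
R2=35
R7=M[52]=1
R2=M[52]=1
R5=M[48]=31
R7=M[48]=31
STORE R0, [48] → M[48]=16
halt.

1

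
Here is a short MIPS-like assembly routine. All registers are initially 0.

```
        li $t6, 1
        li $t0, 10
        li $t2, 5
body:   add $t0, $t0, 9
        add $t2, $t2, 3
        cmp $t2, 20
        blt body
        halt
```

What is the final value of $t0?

55

li $t6, 1 → $t6=1
li $t0, 10 → $t0=10
li $t2, 5 → $t2=5
add $t0, $t0, 9 → $t0=10+9=19
add $t2, $t2, 3 → $t2=5+3=8
cmp $t2, 20  (cmp 8,20)
blt body: taken
add $t0, $t0, 9 → $t0=19+9=28
add $t2, $t2, 3 → $t2=8+3=11
cmp $t2, 20  (cmp 11,20)
blt body: taken
add $t0, $t0, 9 → $t0=28+9=37
add $t2, $t2, 3 → $t2=11+3=14
cmp $t2, 20  (cmp 14,20)
blt body: taken
add $t0, $t0, 9 → $t0=37+9=46
add $t2, $t2, 3 → $t2=14+3=17
cmp $t2, 20  (cmp 17,20)
blt body: taken
add $t0, $t0, 9 → $t0=46+9=55
add $t2, $t2, 3 → $t2=17+3=20
cmp $t2, 20  (cmp 20,20)
blt body: not taken
halt.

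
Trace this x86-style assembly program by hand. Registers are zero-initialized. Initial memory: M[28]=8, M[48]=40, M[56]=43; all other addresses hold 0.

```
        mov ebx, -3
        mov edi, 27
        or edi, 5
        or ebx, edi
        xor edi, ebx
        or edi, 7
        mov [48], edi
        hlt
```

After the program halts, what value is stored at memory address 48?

ebx=-3
edi=27
edi=27|5=31
ebx=(-3)|31=-1
edi=31^(-1)=-32
edi=(-32)|7=-25
mov [48], edi → M[48]=-25
halt.

-25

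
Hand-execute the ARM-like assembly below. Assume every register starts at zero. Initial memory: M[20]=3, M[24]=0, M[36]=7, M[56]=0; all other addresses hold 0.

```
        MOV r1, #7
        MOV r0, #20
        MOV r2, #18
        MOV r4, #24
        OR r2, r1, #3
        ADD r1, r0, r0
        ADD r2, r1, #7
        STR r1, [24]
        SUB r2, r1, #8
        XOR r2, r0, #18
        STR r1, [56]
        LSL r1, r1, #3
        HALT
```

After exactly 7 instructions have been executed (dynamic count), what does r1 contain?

40

r1=7
r0=20
r2=18
r4=24
r2=7|3=7
r1=20+20=40
r2=40+7=47
After step 7: r1 = 40.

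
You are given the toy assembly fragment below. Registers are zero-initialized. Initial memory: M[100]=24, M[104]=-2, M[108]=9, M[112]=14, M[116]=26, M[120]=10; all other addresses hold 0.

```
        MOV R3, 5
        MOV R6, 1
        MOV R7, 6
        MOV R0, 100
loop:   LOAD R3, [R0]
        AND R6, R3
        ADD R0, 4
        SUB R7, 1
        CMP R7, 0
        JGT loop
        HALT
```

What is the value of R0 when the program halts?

after MOV R3, 5: R3=5
after MOV R6, 1: R6=1
after MOV R7, 6: R7=6
after MOV R0, 100: R0=100
after LOAD R3, [R0]: R3=M[100]=24
after AND R6, R3: R6=1&24=0
after ADD R0, 4: R0=100+4=104
after SUB R7, 1: R7=6-1=5
CMP R7, 0  (cmp 5,0)
JGT loop: taken
after LOAD R3, [R0]: R3=M[104]=-2
after AND R6, R3: R6=0&(-2)=0
after ADD R0, 4: R0=104+4=108
after SUB R7, 1: R7=5-1=4
CMP R7, 0  (cmp 4,0)
JGT loop: taken
after LOAD R3, [R0]: R3=M[108]=9
after AND R6, R3: R6=0&9=0
after ADD R0, 4: R0=108+4=112
after SUB R7, 1: R7=4-1=3
CMP R7, 0  (cmp 3,0)
JGT loop: taken
after LOAD R3, [R0]: R3=M[112]=14
after AND R6, R3: R6=0&14=0
after ADD R0, 4: R0=112+4=116
after SUB R7, 1: R7=3-1=2
CMP R7, 0  (cmp 2,0)
JGT loop: taken
after LOAD R3, [R0]: R3=M[116]=26
after AND R6, R3: R6=0&26=0
after ADD R0, 4: R0=116+4=120
after SUB R7, 1: R7=2-1=1
CMP R7, 0  (cmp 1,0)
JGT loop: taken
after LOAD R3, [R0]: R3=M[120]=10
after AND R6, R3: R6=0&10=0
after ADD R0, 4: R0=120+4=124
after SUB R7, 1: R7=1-1=0
CMP R7, 0  (cmp 0,0)
JGT loop: not taken
halt.

124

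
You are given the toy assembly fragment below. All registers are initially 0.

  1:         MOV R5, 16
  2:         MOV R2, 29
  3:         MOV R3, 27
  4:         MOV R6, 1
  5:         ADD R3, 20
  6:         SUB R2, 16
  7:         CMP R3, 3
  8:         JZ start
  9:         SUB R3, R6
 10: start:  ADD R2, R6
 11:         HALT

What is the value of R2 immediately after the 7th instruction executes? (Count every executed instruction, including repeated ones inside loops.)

after MOV R5, 16: R5=16
after MOV R2, 29: R2=29
after MOV R3, 27: R3=27
after MOV R6, 1: R6=1
after ADD R3, 20: R3=27+20=47
after SUB R2, 16: R2=29-16=13
CMP R3, 3  (cmp 47,3)
After step 7: R2 = 13.

13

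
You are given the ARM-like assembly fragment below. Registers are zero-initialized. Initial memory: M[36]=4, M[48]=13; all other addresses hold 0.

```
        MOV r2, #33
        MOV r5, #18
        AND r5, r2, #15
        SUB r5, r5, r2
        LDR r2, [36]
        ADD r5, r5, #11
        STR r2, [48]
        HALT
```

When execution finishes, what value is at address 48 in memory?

MOV r2, #33 → r2=33
MOV r5, #18 → r5=18
AND r5, r2, #15 → r5=33&15=1
SUB r5, r5, r2 → r5=1-33=-32
LDR r2, [36] → r2=M[36]=4
ADD r5, r5, #11 → r5=(-32)+11=-21
STR r2, [48] → M[48]=4
halt.

4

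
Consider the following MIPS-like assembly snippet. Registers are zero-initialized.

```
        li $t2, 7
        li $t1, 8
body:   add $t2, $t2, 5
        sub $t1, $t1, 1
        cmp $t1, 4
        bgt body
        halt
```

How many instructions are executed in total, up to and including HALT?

after li $t2, 7: $t2=7
after li $t1, 8: $t1=8
after add $t2, $t2, 5: $t2=7+5=12
after sub $t1, $t1, 1: $t1=8-1=7
cmp $t1, 4  (cmp 7,4)
bgt body: taken
after add $t2, $t2, 5: $t2=12+5=17
after sub $t1, $t1, 1: $t1=7-1=6
cmp $t1, 4  (cmp 6,4)
bgt body: taken
after add $t2, $t2, 5: $t2=17+5=22
after sub $t1, $t1, 1: $t1=6-1=5
cmp $t1, 4  (cmp 5,4)
bgt body: taken
after add $t2, $t2, 5: $t2=22+5=27
after sub $t1, $t1, 1: $t1=5-1=4
cmp $t1, 4  (cmp 4,4)
bgt body: not taken
halt.
Total executed instructions: 19.

19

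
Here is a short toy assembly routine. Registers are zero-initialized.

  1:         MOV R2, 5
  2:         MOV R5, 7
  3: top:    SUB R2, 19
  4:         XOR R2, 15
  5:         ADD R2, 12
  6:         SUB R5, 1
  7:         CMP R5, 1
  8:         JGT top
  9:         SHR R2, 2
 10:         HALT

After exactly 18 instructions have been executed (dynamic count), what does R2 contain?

9

R2=5
R5=7
R2=5-19=-14
R2=(-14)^15=-3
R2=(-3)+12=9
R5=7-1=6
CMP R5, 1  (cmp 6,1)
JGT top: taken
R2=9-19=-10
R2=(-10)^15=-7
R2=(-7)+12=5
R5=6-1=5
CMP R5, 1  (cmp 5,1)
JGT top: taken
R2=5-19=-14
R2=(-14)^15=-3
R2=(-3)+12=9
R5=5-1=4
After step 18: R2 = 9.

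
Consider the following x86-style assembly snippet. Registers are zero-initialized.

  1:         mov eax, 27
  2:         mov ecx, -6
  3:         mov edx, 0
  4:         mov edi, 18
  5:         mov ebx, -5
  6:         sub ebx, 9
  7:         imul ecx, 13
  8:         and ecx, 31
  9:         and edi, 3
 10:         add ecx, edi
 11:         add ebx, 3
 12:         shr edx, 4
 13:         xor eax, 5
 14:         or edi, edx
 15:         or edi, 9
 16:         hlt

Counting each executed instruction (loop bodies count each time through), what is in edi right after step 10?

2

after mov eax, 27: eax=27
after mov ecx, -6: ecx=-6
after mov edx, 0: edx=0
after mov edi, 18: edi=18
after mov ebx, -5: ebx=-5
after sub ebx, 9: ebx=(-5)-9=-14
after imul ecx, 13: ecx=(-6)*13=-78
after and ecx, 31: ecx=(-78)&31=18
after and edi, 3: edi=18&3=2
after add ecx, edi: ecx=18+2=20
After step 10: edi = 2.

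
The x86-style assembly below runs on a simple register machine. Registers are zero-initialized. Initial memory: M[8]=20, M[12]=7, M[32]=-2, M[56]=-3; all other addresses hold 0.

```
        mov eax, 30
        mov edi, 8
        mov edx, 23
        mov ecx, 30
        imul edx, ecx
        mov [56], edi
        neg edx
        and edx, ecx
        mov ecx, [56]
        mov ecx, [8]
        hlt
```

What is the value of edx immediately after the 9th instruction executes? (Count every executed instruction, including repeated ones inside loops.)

14

after mov eax, 30: eax=30
after mov edi, 8: edi=8
after mov edx, 23: edx=23
after mov ecx, 30: ecx=30
after imul edx, ecx: edx=23*30=690
mov [56], edi → M[56]=8
after neg edx: edx=-(690)=-690
after and edx, ecx: edx=(-690)&30=14
after mov ecx, [56]: ecx=M[56]=8
After step 9: edx = 14.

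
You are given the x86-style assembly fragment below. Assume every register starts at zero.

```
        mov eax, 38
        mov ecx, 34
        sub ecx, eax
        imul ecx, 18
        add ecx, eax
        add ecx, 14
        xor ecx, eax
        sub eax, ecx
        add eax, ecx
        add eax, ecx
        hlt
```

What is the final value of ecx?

-54

mov eax, 38 → eax=38
mov ecx, 34 → ecx=34
sub ecx, eax → ecx=34-38=-4
imul ecx, 18 → ecx=(-4)*18=-72
add ecx, eax → ecx=(-72)+38=-34
add ecx, 14 → ecx=(-34)+14=-20
xor ecx, eax → ecx=(-20)^38=-54
sub eax, ecx → eax=38-(-54)=92
add eax, ecx → eax=92+(-54)=38
add eax, ecx → eax=38+(-54)=-16
halt.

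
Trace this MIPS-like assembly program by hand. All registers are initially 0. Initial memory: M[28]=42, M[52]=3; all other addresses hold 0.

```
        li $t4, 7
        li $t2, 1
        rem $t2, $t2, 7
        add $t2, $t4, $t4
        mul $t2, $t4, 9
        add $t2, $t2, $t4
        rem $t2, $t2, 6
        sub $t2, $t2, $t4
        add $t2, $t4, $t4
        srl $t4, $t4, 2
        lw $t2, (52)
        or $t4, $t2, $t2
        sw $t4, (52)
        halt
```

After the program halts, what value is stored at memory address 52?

after li $t4, 7: $t4=7
after li $t2, 1: $t2=1
after rem $t2, $t2, 7: $t2=1%7=1
after add $t2, $t4, $t4: $t2=7+7=14
after mul $t2, $t4, 9: $t2=7*9=63
after add $t2, $t2, $t4: $t2=63+7=70
after rem $t2, $t2, 6: $t2=70%6=4
after sub $t2, $t2, $t4: $t2=4-7=-3
after add $t2, $t4, $t4: $t2=7+7=14
after srl $t4, $t4, 2: $t4=7>>2=1
after lw $t2, (52): $t2=M[52]=3
after or $t4, $t2, $t2: $t4=3|3=3
sw $t4, (52) → M[52]=3
halt.

3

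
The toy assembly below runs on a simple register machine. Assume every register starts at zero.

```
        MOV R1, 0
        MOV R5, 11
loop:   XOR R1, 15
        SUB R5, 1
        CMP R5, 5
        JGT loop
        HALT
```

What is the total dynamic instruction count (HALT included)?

27

R1=0
R5=11
R1=0^15=15
R5=11-1=10
CMP R5, 5  (cmp 10,5)
JGT loop: taken
R1=15^15=0
R5=10-1=9
CMP R5, 5  (cmp 9,5)
JGT loop: taken
R1=0^15=15
R5=9-1=8
CMP R5, 5  (cmp 8,5)
JGT loop: taken
R1=15^15=0
R5=8-1=7
CMP R5, 5  (cmp 7,5)
JGT loop: taken
R1=0^15=15
R5=7-1=6
CMP R5, 5  (cmp 6,5)
JGT loop: taken
R1=15^15=0
R5=6-1=5
CMP R5, 5  (cmp 5,5)
JGT loop: not taken
halt.
Total executed instructions: 27.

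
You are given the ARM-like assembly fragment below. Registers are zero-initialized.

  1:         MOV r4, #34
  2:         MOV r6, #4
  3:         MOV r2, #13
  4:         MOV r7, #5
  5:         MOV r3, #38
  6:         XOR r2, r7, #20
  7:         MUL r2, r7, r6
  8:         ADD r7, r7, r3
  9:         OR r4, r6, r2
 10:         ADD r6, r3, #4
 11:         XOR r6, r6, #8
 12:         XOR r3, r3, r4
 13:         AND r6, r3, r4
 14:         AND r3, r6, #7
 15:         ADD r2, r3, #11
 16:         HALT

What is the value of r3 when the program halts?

MOV r4, #34 → r4=34
MOV r6, #4 → r6=4
MOV r2, #13 → r2=13
MOV r7, #5 → r7=5
MOV r3, #38 → r3=38
XOR r2, r7, #20 → r2=5^20=17
MUL r2, r7, r6 → r2=5*4=20
ADD r7, r7, r3 → r7=5+38=43
OR r4, r6, r2 → r4=4|20=20
ADD r6, r3, #4 → r6=38+4=42
XOR r6, r6, #8 → r6=42^8=34
XOR r3, r3, r4 → r3=38^20=50
AND r6, r3, r4 → r6=50&20=16
AND r3, r6, #7 → r3=16&7=0
ADD r2, r3, #11 → r2=0+11=11
halt.

0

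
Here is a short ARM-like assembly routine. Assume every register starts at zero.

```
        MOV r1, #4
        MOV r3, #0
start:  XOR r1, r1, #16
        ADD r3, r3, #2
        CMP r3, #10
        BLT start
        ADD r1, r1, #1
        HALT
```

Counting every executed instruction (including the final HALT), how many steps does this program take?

after MOV r1, #4: r1=4
after MOV r3, #0: r3=0
after XOR r1, r1, #16: r1=4^16=20
after ADD r3, r3, #2: r3=0+2=2
CMP r3, #10  (cmp 2,10)
BLT start: taken
after XOR r1, r1, #16: r1=20^16=4
after ADD r3, r3, #2: r3=2+2=4
CMP r3, #10  (cmp 4,10)
BLT start: taken
after XOR r1, r1, #16: r1=4^16=20
after ADD r3, r3, #2: r3=4+2=6
CMP r3, #10  (cmp 6,10)
BLT start: taken
after XOR r1, r1, #16: r1=20^16=4
after ADD r3, r3, #2: r3=6+2=8
CMP r3, #10  (cmp 8,10)
BLT start: taken
after XOR r1, r1, #16: r1=4^16=20
after ADD r3, r3, #2: r3=8+2=10
CMP r3, #10  (cmp 10,10)
BLT start: not taken
after ADD r1, r1, #1: r1=20+1=21
halt.
Total executed instructions: 24.

24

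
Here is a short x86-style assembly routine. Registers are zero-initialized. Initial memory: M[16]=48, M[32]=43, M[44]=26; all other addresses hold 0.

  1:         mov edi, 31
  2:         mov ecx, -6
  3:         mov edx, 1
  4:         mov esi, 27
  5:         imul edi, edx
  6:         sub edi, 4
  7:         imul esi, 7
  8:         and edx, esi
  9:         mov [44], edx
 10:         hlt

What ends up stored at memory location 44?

edi=31
ecx=-6
edx=1
esi=27
edi=31*1=31
edi=31-4=27
esi=27*7=189
edx=1&189=1
mov [44], edx → M[44]=1
halt.

1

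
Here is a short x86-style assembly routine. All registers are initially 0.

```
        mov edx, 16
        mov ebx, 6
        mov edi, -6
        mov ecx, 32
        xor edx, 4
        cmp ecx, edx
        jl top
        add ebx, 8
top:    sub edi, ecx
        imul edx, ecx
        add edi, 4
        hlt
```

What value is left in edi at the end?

edx=16
ebx=6
edi=-6
ecx=32
edx=16^4=20
cmp ecx, edx  (cmp 32,20)
jl top: not taken
ebx=6+8=14
edi=(-6)-32=-38
edx=20*32=640
edi=(-38)+4=-34
halt.

-34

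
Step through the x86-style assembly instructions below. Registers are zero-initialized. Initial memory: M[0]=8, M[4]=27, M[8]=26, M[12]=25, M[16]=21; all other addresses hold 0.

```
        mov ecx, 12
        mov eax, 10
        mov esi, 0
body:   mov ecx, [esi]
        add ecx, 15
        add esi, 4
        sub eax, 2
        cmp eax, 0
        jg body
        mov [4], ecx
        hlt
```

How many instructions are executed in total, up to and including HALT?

ecx=12
eax=10
esi=0
ecx=M[0]=8
ecx=8+15=23
esi=0+4=4
eax=10-2=8
cmp eax, 0  (cmp 8,0)
jg body: taken
ecx=M[4]=27
ecx=27+15=42
esi=4+4=8
eax=8-2=6
cmp eax, 0  (cmp 6,0)
jg body: taken
ecx=M[8]=26
ecx=26+15=41
esi=8+4=12
eax=6-2=4
cmp eax, 0  (cmp 4,0)
jg body: taken
ecx=M[12]=25
ecx=25+15=40
esi=12+4=16
eax=4-2=2
cmp eax, 0  (cmp 2,0)
jg body: taken
ecx=M[16]=21
ecx=21+15=36
esi=16+4=20
eax=2-2=0
cmp eax, 0  (cmp 0,0)
jg body: not taken
mov [4], ecx → M[4]=36
halt.
Total executed instructions: 35.

35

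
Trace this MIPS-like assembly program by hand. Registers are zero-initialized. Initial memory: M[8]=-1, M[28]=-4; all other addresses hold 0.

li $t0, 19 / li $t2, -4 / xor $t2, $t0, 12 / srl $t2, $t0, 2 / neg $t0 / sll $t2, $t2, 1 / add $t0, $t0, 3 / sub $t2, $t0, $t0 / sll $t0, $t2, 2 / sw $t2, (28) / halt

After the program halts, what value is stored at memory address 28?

after li $t0, 19: $t0=19
after li $t2, -4: $t2=-4
after xor $t2, $t0, 12: $t2=19^12=31
after srl $t2, $t0, 2: $t2=19>>2=4
after neg $t0: $t0=-(19)=-19
after sll $t2, $t2, 1: $t2=4<<1=8
after add $t0, $t0, 3: $t0=(-19)+3=-16
after sub $t2, $t0, $t0: $t2=(-16)-(-16)=0
after sll $t0, $t2, 2: $t0=0<<2=0
sw $t2, (28) → M[28]=0
halt.

0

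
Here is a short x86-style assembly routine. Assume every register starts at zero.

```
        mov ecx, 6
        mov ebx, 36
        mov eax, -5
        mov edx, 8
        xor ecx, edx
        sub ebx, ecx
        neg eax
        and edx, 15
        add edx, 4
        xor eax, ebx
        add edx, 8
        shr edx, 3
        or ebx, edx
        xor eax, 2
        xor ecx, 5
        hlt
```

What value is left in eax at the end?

ecx=6
ebx=36
eax=-5
edx=8
ecx=6^8=14
ebx=36-14=22
eax=-(-5)=5
edx=8&15=8
edx=8+4=12
eax=5^22=19
edx=12+8=20
edx=20>>3=2
ebx=22|2=22
eax=19^2=17
ecx=14^5=11
halt.

17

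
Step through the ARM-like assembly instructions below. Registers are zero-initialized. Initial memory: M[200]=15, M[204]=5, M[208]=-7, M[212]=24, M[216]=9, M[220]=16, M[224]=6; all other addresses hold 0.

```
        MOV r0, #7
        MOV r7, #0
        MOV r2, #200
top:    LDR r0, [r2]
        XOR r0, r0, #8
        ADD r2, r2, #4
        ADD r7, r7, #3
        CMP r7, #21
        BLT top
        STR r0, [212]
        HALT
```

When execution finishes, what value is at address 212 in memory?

MOV r0, #7 → r0=7
MOV r7, #0 → r7=0
MOV r2, #200 → r2=200
LDR r0, [r2] → r0=M[200]=15
XOR r0, r0, #8 → r0=15^8=7
ADD r2, r2, #4 → r2=200+4=204
ADD r7, r7, #3 → r7=0+3=3
CMP r7, #21  (cmp 3,21)
BLT top: taken
LDR r0, [r2] → r0=M[204]=5
XOR r0, r0, #8 → r0=5^8=13
ADD r2, r2, #4 → r2=204+4=208
ADD r7, r7, #3 → r7=3+3=6
CMP r7, #21  (cmp 6,21)
BLT top: taken
LDR r0, [r2] → r0=M[208]=-7
XOR r0, r0, #8 → r0=(-7)^8=-15
ADD r2, r2, #4 → r2=208+4=212
ADD r7, r7, #3 → r7=6+3=9
CMP r7, #21  (cmp 9,21)
BLT top: taken
LDR r0, [r2] → r0=M[212]=24
XOR r0, r0, #8 → r0=24^8=16
ADD r2, r2, #4 → r2=212+4=216
ADD r7, r7, #3 → r7=9+3=12
CMP r7, #21  (cmp 12,21)
BLT top: taken
LDR r0, [r2] → r0=M[216]=9
XOR r0, r0, #8 → r0=9^8=1
ADD r2, r2, #4 → r2=216+4=220
ADD r7, r7, #3 → r7=12+3=15
CMP r7, #21  (cmp 15,21)
BLT top: taken
LDR r0, [r2] → r0=M[220]=16
XOR r0, r0, #8 → r0=16^8=24
ADD r2, r2, #4 → r2=220+4=224
ADD r7, r7, #3 → r7=15+3=18
CMP r7, #21  (cmp 18,21)
BLT top: taken
LDR r0, [r2] → r0=M[224]=6
XOR r0, r0, #8 → r0=6^8=14
ADD r2, r2, #4 → r2=224+4=228
ADD r7, r7, #3 → r7=18+3=21
CMP r7, #21  (cmp 21,21)
BLT top: not taken
STR r0, [212] → M[212]=14
halt.

14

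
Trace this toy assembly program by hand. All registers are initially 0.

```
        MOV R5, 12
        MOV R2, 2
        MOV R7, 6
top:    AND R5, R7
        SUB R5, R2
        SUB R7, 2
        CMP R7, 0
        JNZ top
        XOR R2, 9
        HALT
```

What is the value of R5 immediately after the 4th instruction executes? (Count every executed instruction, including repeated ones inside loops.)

R5=12
R2=2
R7=6
R5=12&6=4
After step 4: R5 = 4.

4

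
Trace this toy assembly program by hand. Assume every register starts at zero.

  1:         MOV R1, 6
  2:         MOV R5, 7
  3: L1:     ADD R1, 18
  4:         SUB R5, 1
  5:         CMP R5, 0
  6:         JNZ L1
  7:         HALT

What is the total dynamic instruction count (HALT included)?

after MOV R1, 6: R1=6
after MOV R5, 7: R5=7
after ADD R1, 18: R1=6+18=24
after SUB R5, 1: R5=7-1=6
CMP R5, 0  (cmp 6,0)
JNZ L1: taken
after ADD R1, 18: R1=24+18=42
after SUB R5, 1: R5=6-1=5
CMP R5, 0  (cmp 5,0)
JNZ L1: taken
after ADD R1, 18: R1=42+18=60
after SUB R5, 1: R5=5-1=4
CMP R5, 0  (cmp 4,0)
JNZ L1: taken
after ADD R1, 18: R1=60+18=78
after SUB R5, 1: R5=4-1=3
CMP R5, 0  (cmp 3,0)
JNZ L1: taken
after ADD R1, 18: R1=78+18=96
after SUB R5, 1: R5=3-1=2
CMP R5, 0  (cmp 2,0)
JNZ L1: taken
after ADD R1, 18: R1=96+18=114
after SUB R5, 1: R5=2-1=1
CMP R5, 0  (cmp 1,0)
JNZ L1: taken
after ADD R1, 18: R1=114+18=132
after SUB R5, 1: R5=1-1=0
CMP R5, 0  (cmp 0,0)
JNZ L1: not taken
halt.
Total executed instructions: 31.

31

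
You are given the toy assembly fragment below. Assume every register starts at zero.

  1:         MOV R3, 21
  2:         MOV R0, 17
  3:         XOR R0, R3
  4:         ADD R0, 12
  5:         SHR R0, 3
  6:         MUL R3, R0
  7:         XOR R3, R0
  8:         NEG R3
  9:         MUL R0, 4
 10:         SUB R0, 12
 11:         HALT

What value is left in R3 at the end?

after MOV R3, 21: R3=21
after MOV R0, 17: R0=17
after XOR R0, R3: R0=17^21=4
after ADD R0, 12: R0=4+12=16
after SHR R0, 3: R0=16>>3=2
after MUL R3, R0: R3=21*2=42
after XOR R3, R0: R3=42^2=40
after NEG R3: R3=-(40)=-40
after MUL R0, 4: R0=2*4=8
after SUB R0, 12: R0=8-12=-4
halt.

-40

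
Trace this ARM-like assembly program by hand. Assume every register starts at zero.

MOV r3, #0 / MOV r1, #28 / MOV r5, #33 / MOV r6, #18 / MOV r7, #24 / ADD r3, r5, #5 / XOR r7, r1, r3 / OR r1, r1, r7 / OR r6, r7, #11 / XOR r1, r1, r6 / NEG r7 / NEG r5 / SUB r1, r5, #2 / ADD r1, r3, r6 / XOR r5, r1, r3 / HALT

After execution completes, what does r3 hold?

MOV r3, #0 → r3=0
MOV r1, #28 → r1=28
MOV r5, #33 → r5=33
MOV r6, #18 → r6=18
MOV r7, #24 → r7=24
ADD r3, r5, #5 → r3=33+5=38
XOR r7, r1, r3 → r7=28^38=58
OR r1, r1, r7 → r1=28|58=62
OR r6, r7, #11 → r6=58|11=59
XOR r1, r1, r6 → r1=62^59=5
NEG r7 → r7=-(58)=-58
NEG r5 → r5=-(33)=-33
SUB r1, r5, #2 → r1=(-33)-2=-35
ADD r1, r3, r6 → r1=38+59=97
XOR r5, r1, r3 → r5=97^38=71
halt.

38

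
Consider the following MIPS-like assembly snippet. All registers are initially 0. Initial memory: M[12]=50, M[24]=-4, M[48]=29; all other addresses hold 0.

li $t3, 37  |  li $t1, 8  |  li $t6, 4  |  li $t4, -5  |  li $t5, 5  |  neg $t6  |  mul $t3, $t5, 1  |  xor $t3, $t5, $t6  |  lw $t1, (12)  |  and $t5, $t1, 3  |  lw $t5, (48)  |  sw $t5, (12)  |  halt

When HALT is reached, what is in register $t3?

li $t3, 37 → $t3=37
li $t1, 8 → $t1=8
li $t6, 4 → $t6=4
li $t4, -5 → $t4=-5
li $t5, 5 → $t5=5
neg $t6 → $t6=-(4)=-4
mul $t3, $t5, 1 → $t3=5*1=5
xor $t3, $t5, $t6 → $t3=5^(-4)=-7
lw $t1, (12) → $t1=M[12]=50
and $t5, $t1, 3 → $t5=50&3=2
lw $t5, (48) → $t5=M[48]=29
sw $t5, (12) → M[12]=29
halt.

-7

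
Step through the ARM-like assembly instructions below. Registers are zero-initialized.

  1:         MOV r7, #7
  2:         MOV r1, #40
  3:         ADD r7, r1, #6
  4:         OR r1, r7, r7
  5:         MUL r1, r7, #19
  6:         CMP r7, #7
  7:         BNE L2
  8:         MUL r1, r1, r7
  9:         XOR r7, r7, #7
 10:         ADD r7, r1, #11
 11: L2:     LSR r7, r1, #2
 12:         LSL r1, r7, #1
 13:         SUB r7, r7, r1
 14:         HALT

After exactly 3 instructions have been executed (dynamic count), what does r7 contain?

46

MOV r7, #7 → r7=7
MOV r1, #40 → r1=40
ADD r7, r1, #6 → r7=40+6=46
After step 3: r7 = 46.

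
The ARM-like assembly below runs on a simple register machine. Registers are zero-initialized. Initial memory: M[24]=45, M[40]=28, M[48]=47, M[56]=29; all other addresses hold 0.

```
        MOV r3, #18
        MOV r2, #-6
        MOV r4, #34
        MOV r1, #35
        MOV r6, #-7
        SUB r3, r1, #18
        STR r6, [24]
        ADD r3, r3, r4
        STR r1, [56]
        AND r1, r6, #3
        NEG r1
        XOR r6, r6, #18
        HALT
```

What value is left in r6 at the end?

-21

r3=18
r2=-6
r4=34
r1=35
r6=-7
r3=35-18=17
STR r6, [24] → M[24]=-7
r3=17+34=51
STR r1, [56] → M[56]=35
r1=(-7)&3=1
r1=-(1)=-1
r6=(-7)^18=-21
halt.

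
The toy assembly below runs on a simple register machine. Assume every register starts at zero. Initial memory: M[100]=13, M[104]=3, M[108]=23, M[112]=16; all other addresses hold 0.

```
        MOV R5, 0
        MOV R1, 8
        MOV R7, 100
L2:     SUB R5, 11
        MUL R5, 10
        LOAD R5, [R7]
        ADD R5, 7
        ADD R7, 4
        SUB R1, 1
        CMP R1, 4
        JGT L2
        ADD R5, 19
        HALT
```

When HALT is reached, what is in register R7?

MOV R5, 0 → R5=0
MOV R1, 8 → R1=8
MOV R7, 100 → R7=100
SUB R5, 11 → R5=0-11=-11
MUL R5, 10 → R5=(-11)*10=-110
LOAD R5, [R7] → R5=M[100]=13
ADD R5, 7 → R5=13+7=20
ADD R7, 4 → R7=100+4=104
SUB R1, 1 → R1=8-1=7
CMP R1, 4  (cmp 7,4)
JGT L2: taken
SUB R5, 11 → R5=20-11=9
MUL R5, 10 → R5=9*10=90
LOAD R5, [R7] → R5=M[104]=3
ADD R5, 7 → R5=3+7=10
ADD R7, 4 → R7=104+4=108
SUB R1, 1 → R1=7-1=6
CMP R1, 4  (cmp 6,4)
JGT L2: taken
SUB R5, 11 → R5=10-11=-1
MUL R5, 10 → R5=(-1)*10=-10
LOAD R5, [R7] → R5=M[108]=23
ADD R5, 7 → R5=23+7=30
ADD R7, 4 → R7=108+4=112
SUB R1, 1 → R1=6-1=5
CMP R1, 4  (cmp 5,4)
JGT L2: taken
SUB R5, 11 → R5=30-11=19
MUL R5, 10 → R5=19*10=190
LOAD R5, [R7] → R5=M[112]=16
ADD R5, 7 → R5=16+7=23
ADD R7, 4 → R7=112+4=116
SUB R1, 1 → R1=5-1=4
CMP R1, 4  (cmp 4,4)
JGT L2: not taken
ADD R5, 19 → R5=23+19=42
halt.

116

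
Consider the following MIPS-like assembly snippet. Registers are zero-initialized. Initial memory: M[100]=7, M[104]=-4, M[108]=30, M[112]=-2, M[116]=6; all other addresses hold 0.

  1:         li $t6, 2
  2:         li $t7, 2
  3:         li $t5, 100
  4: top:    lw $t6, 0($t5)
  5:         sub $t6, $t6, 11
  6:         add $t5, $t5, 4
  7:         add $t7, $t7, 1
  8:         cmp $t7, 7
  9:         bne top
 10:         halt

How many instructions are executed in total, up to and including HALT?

34

after li $t6, 2: $t6=2
after li $t7, 2: $t7=2
after li $t5, 100: $t5=100
after lw $t6, 0($t5): $t6=M[100]=7
after sub $t6, $t6, 11: $t6=7-11=-4
after add $t5, $t5, 4: $t5=100+4=104
after add $t7, $t7, 1: $t7=2+1=3
cmp $t7, 7  (cmp 3,7)
bne top: taken
after lw $t6, 0($t5): $t6=M[104]=-4
after sub $t6, $t6, 11: $t6=(-4)-11=-15
after add $t5, $t5, 4: $t5=104+4=108
after add $t7, $t7, 1: $t7=3+1=4
cmp $t7, 7  (cmp 4,7)
bne top: taken
after lw $t6, 0($t5): $t6=M[108]=30
after sub $t6, $t6, 11: $t6=30-11=19
after add $t5, $t5, 4: $t5=108+4=112
after add $t7, $t7, 1: $t7=4+1=5
cmp $t7, 7  (cmp 5,7)
bne top: taken
after lw $t6, 0($t5): $t6=M[112]=-2
after sub $t6, $t6, 11: $t6=(-2)-11=-13
after add $t5, $t5, 4: $t5=112+4=116
after add $t7, $t7, 1: $t7=5+1=6
cmp $t7, 7  (cmp 6,7)
bne top: taken
after lw $t6, 0($t5): $t6=M[116]=6
after sub $t6, $t6, 11: $t6=6-11=-5
after add $t5, $t5, 4: $t5=116+4=120
after add $t7, $t7, 1: $t7=6+1=7
cmp $t7, 7  (cmp 7,7)
bne top: not taken
halt.
Total executed instructions: 34.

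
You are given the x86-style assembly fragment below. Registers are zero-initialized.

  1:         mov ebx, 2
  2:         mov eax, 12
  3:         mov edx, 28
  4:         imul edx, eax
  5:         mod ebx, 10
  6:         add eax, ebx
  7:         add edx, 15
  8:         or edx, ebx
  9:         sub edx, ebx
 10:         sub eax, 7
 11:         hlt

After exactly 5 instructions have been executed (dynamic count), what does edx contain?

336

mov ebx, 2 → ebx=2
mov eax, 12 → eax=12
mov edx, 28 → edx=28
imul edx, eax → edx=28*12=336
mod ebx, 10 → ebx=2%10=2
After step 5: edx = 336.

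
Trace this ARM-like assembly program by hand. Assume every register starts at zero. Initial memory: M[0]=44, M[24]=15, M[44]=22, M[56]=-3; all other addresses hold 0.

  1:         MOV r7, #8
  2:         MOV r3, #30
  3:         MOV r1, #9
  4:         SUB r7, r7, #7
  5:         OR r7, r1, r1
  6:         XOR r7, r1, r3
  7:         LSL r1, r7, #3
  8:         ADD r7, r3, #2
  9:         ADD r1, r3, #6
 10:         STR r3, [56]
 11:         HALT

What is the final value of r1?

36

after MOV r7, #8: r7=8
after MOV r3, #30: r3=30
after MOV r1, #9: r1=9
after SUB r7, r7, #7: r7=8-7=1
after OR r7, r1, r1: r7=9|9=9
after XOR r7, r1, r3: r7=9^30=23
after LSL r1, r7, #3: r1=23<<3=184
after ADD r7, r3, #2: r7=30+2=32
after ADD r1, r3, #6: r1=30+6=36
STR r3, [56] → M[56]=30
halt.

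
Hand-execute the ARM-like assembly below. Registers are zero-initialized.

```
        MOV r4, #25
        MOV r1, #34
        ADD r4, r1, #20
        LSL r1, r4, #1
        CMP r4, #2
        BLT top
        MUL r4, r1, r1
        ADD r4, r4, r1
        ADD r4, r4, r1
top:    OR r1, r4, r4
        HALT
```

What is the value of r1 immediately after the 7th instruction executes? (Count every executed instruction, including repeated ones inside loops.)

108

MOV r4, #25 → r4=25
MOV r1, #34 → r1=34
ADD r4, r1, #20 → r4=34+20=54
LSL r1, r4, #1 → r1=54<<1=108
CMP r4, #2  (cmp 54,2)
BLT top: not taken
MUL r4, r1, r1 → r4=108*108=11664
After step 7: r1 = 108.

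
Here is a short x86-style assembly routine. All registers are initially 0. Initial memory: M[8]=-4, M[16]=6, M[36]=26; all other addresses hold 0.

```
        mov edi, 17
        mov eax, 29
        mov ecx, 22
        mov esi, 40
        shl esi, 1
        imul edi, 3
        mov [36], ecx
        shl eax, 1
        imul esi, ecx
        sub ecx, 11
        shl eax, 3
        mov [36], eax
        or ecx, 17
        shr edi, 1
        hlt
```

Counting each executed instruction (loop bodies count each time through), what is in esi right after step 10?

1760

edi=17
eax=29
ecx=22
esi=40
esi=40<<1=80
edi=17*3=51
mov [36], ecx → M[36]=22
eax=29<<1=58
esi=80*22=1760
ecx=22-11=11
After step 10: esi = 1760.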